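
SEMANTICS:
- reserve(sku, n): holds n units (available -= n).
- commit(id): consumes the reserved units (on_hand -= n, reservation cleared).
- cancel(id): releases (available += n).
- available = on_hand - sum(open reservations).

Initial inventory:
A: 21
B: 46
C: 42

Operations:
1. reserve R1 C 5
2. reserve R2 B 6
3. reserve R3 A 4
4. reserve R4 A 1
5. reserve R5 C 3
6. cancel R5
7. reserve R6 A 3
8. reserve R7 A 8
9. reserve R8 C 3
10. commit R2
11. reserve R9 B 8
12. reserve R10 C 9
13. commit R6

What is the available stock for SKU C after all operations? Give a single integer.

Answer: 25

Derivation:
Step 1: reserve R1 C 5 -> on_hand[A=21 B=46 C=42] avail[A=21 B=46 C=37] open={R1}
Step 2: reserve R2 B 6 -> on_hand[A=21 B=46 C=42] avail[A=21 B=40 C=37] open={R1,R2}
Step 3: reserve R3 A 4 -> on_hand[A=21 B=46 C=42] avail[A=17 B=40 C=37] open={R1,R2,R3}
Step 4: reserve R4 A 1 -> on_hand[A=21 B=46 C=42] avail[A=16 B=40 C=37] open={R1,R2,R3,R4}
Step 5: reserve R5 C 3 -> on_hand[A=21 B=46 C=42] avail[A=16 B=40 C=34] open={R1,R2,R3,R4,R5}
Step 6: cancel R5 -> on_hand[A=21 B=46 C=42] avail[A=16 B=40 C=37] open={R1,R2,R3,R4}
Step 7: reserve R6 A 3 -> on_hand[A=21 B=46 C=42] avail[A=13 B=40 C=37] open={R1,R2,R3,R4,R6}
Step 8: reserve R7 A 8 -> on_hand[A=21 B=46 C=42] avail[A=5 B=40 C=37] open={R1,R2,R3,R4,R6,R7}
Step 9: reserve R8 C 3 -> on_hand[A=21 B=46 C=42] avail[A=5 B=40 C=34] open={R1,R2,R3,R4,R6,R7,R8}
Step 10: commit R2 -> on_hand[A=21 B=40 C=42] avail[A=5 B=40 C=34] open={R1,R3,R4,R6,R7,R8}
Step 11: reserve R9 B 8 -> on_hand[A=21 B=40 C=42] avail[A=5 B=32 C=34] open={R1,R3,R4,R6,R7,R8,R9}
Step 12: reserve R10 C 9 -> on_hand[A=21 B=40 C=42] avail[A=5 B=32 C=25] open={R1,R10,R3,R4,R6,R7,R8,R9}
Step 13: commit R6 -> on_hand[A=18 B=40 C=42] avail[A=5 B=32 C=25] open={R1,R10,R3,R4,R7,R8,R9}
Final available[C] = 25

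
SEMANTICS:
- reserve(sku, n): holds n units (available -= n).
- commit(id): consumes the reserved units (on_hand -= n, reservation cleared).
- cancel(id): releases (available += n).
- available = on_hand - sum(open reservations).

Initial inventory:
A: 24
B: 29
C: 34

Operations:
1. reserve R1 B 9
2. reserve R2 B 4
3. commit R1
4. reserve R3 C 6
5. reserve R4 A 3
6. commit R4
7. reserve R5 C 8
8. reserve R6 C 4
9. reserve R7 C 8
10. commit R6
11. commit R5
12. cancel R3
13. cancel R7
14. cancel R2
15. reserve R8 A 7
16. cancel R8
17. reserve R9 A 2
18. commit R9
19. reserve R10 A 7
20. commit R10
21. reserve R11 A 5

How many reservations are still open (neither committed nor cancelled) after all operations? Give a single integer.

Answer: 1

Derivation:
Step 1: reserve R1 B 9 -> on_hand[A=24 B=29 C=34] avail[A=24 B=20 C=34] open={R1}
Step 2: reserve R2 B 4 -> on_hand[A=24 B=29 C=34] avail[A=24 B=16 C=34] open={R1,R2}
Step 3: commit R1 -> on_hand[A=24 B=20 C=34] avail[A=24 B=16 C=34] open={R2}
Step 4: reserve R3 C 6 -> on_hand[A=24 B=20 C=34] avail[A=24 B=16 C=28] open={R2,R3}
Step 5: reserve R4 A 3 -> on_hand[A=24 B=20 C=34] avail[A=21 B=16 C=28] open={R2,R3,R4}
Step 6: commit R4 -> on_hand[A=21 B=20 C=34] avail[A=21 B=16 C=28] open={R2,R3}
Step 7: reserve R5 C 8 -> on_hand[A=21 B=20 C=34] avail[A=21 B=16 C=20] open={R2,R3,R5}
Step 8: reserve R6 C 4 -> on_hand[A=21 B=20 C=34] avail[A=21 B=16 C=16] open={R2,R3,R5,R6}
Step 9: reserve R7 C 8 -> on_hand[A=21 B=20 C=34] avail[A=21 B=16 C=8] open={R2,R3,R5,R6,R7}
Step 10: commit R6 -> on_hand[A=21 B=20 C=30] avail[A=21 B=16 C=8] open={R2,R3,R5,R7}
Step 11: commit R5 -> on_hand[A=21 B=20 C=22] avail[A=21 B=16 C=8] open={R2,R3,R7}
Step 12: cancel R3 -> on_hand[A=21 B=20 C=22] avail[A=21 B=16 C=14] open={R2,R7}
Step 13: cancel R7 -> on_hand[A=21 B=20 C=22] avail[A=21 B=16 C=22] open={R2}
Step 14: cancel R2 -> on_hand[A=21 B=20 C=22] avail[A=21 B=20 C=22] open={}
Step 15: reserve R8 A 7 -> on_hand[A=21 B=20 C=22] avail[A=14 B=20 C=22] open={R8}
Step 16: cancel R8 -> on_hand[A=21 B=20 C=22] avail[A=21 B=20 C=22] open={}
Step 17: reserve R9 A 2 -> on_hand[A=21 B=20 C=22] avail[A=19 B=20 C=22] open={R9}
Step 18: commit R9 -> on_hand[A=19 B=20 C=22] avail[A=19 B=20 C=22] open={}
Step 19: reserve R10 A 7 -> on_hand[A=19 B=20 C=22] avail[A=12 B=20 C=22] open={R10}
Step 20: commit R10 -> on_hand[A=12 B=20 C=22] avail[A=12 B=20 C=22] open={}
Step 21: reserve R11 A 5 -> on_hand[A=12 B=20 C=22] avail[A=7 B=20 C=22] open={R11}
Open reservations: ['R11'] -> 1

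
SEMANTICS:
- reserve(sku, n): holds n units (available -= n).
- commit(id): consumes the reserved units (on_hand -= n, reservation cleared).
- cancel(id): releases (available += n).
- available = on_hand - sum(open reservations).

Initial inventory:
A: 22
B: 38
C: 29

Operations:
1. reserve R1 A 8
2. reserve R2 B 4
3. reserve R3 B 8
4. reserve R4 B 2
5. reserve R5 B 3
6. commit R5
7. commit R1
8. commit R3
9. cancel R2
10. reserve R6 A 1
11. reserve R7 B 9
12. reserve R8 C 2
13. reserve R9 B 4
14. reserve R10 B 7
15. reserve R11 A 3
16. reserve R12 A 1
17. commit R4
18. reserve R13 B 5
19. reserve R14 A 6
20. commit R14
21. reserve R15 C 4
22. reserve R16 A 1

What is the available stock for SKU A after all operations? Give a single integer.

Step 1: reserve R1 A 8 -> on_hand[A=22 B=38 C=29] avail[A=14 B=38 C=29] open={R1}
Step 2: reserve R2 B 4 -> on_hand[A=22 B=38 C=29] avail[A=14 B=34 C=29] open={R1,R2}
Step 3: reserve R3 B 8 -> on_hand[A=22 B=38 C=29] avail[A=14 B=26 C=29] open={R1,R2,R3}
Step 4: reserve R4 B 2 -> on_hand[A=22 B=38 C=29] avail[A=14 B=24 C=29] open={R1,R2,R3,R4}
Step 5: reserve R5 B 3 -> on_hand[A=22 B=38 C=29] avail[A=14 B=21 C=29] open={R1,R2,R3,R4,R5}
Step 6: commit R5 -> on_hand[A=22 B=35 C=29] avail[A=14 B=21 C=29] open={R1,R2,R3,R4}
Step 7: commit R1 -> on_hand[A=14 B=35 C=29] avail[A=14 B=21 C=29] open={R2,R3,R4}
Step 8: commit R3 -> on_hand[A=14 B=27 C=29] avail[A=14 B=21 C=29] open={R2,R4}
Step 9: cancel R2 -> on_hand[A=14 B=27 C=29] avail[A=14 B=25 C=29] open={R4}
Step 10: reserve R6 A 1 -> on_hand[A=14 B=27 C=29] avail[A=13 B=25 C=29] open={R4,R6}
Step 11: reserve R7 B 9 -> on_hand[A=14 B=27 C=29] avail[A=13 B=16 C=29] open={R4,R6,R7}
Step 12: reserve R8 C 2 -> on_hand[A=14 B=27 C=29] avail[A=13 B=16 C=27] open={R4,R6,R7,R8}
Step 13: reserve R9 B 4 -> on_hand[A=14 B=27 C=29] avail[A=13 B=12 C=27] open={R4,R6,R7,R8,R9}
Step 14: reserve R10 B 7 -> on_hand[A=14 B=27 C=29] avail[A=13 B=5 C=27] open={R10,R4,R6,R7,R8,R9}
Step 15: reserve R11 A 3 -> on_hand[A=14 B=27 C=29] avail[A=10 B=5 C=27] open={R10,R11,R4,R6,R7,R8,R9}
Step 16: reserve R12 A 1 -> on_hand[A=14 B=27 C=29] avail[A=9 B=5 C=27] open={R10,R11,R12,R4,R6,R7,R8,R9}
Step 17: commit R4 -> on_hand[A=14 B=25 C=29] avail[A=9 B=5 C=27] open={R10,R11,R12,R6,R7,R8,R9}
Step 18: reserve R13 B 5 -> on_hand[A=14 B=25 C=29] avail[A=9 B=0 C=27] open={R10,R11,R12,R13,R6,R7,R8,R9}
Step 19: reserve R14 A 6 -> on_hand[A=14 B=25 C=29] avail[A=3 B=0 C=27] open={R10,R11,R12,R13,R14,R6,R7,R8,R9}
Step 20: commit R14 -> on_hand[A=8 B=25 C=29] avail[A=3 B=0 C=27] open={R10,R11,R12,R13,R6,R7,R8,R9}
Step 21: reserve R15 C 4 -> on_hand[A=8 B=25 C=29] avail[A=3 B=0 C=23] open={R10,R11,R12,R13,R15,R6,R7,R8,R9}
Step 22: reserve R16 A 1 -> on_hand[A=8 B=25 C=29] avail[A=2 B=0 C=23] open={R10,R11,R12,R13,R15,R16,R6,R7,R8,R9}
Final available[A] = 2

Answer: 2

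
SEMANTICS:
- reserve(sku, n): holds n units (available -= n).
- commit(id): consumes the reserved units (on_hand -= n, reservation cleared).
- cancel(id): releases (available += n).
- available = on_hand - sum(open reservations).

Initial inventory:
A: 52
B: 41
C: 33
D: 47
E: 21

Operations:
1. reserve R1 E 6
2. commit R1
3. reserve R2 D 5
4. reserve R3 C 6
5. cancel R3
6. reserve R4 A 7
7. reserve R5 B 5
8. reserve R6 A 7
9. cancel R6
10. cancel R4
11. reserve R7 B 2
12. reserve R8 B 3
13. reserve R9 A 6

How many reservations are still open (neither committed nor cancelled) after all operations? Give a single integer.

Step 1: reserve R1 E 6 -> on_hand[A=52 B=41 C=33 D=47 E=21] avail[A=52 B=41 C=33 D=47 E=15] open={R1}
Step 2: commit R1 -> on_hand[A=52 B=41 C=33 D=47 E=15] avail[A=52 B=41 C=33 D=47 E=15] open={}
Step 3: reserve R2 D 5 -> on_hand[A=52 B=41 C=33 D=47 E=15] avail[A=52 B=41 C=33 D=42 E=15] open={R2}
Step 4: reserve R3 C 6 -> on_hand[A=52 B=41 C=33 D=47 E=15] avail[A=52 B=41 C=27 D=42 E=15] open={R2,R3}
Step 5: cancel R3 -> on_hand[A=52 B=41 C=33 D=47 E=15] avail[A=52 B=41 C=33 D=42 E=15] open={R2}
Step 6: reserve R4 A 7 -> on_hand[A=52 B=41 C=33 D=47 E=15] avail[A=45 B=41 C=33 D=42 E=15] open={R2,R4}
Step 7: reserve R5 B 5 -> on_hand[A=52 B=41 C=33 D=47 E=15] avail[A=45 B=36 C=33 D=42 E=15] open={R2,R4,R5}
Step 8: reserve R6 A 7 -> on_hand[A=52 B=41 C=33 D=47 E=15] avail[A=38 B=36 C=33 D=42 E=15] open={R2,R4,R5,R6}
Step 9: cancel R6 -> on_hand[A=52 B=41 C=33 D=47 E=15] avail[A=45 B=36 C=33 D=42 E=15] open={R2,R4,R5}
Step 10: cancel R4 -> on_hand[A=52 B=41 C=33 D=47 E=15] avail[A=52 B=36 C=33 D=42 E=15] open={R2,R5}
Step 11: reserve R7 B 2 -> on_hand[A=52 B=41 C=33 D=47 E=15] avail[A=52 B=34 C=33 D=42 E=15] open={R2,R5,R7}
Step 12: reserve R8 B 3 -> on_hand[A=52 B=41 C=33 D=47 E=15] avail[A=52 B=31 C=33 D=42 E=15] open={R2,R5,R7,R8}
Step 13: reserve R9 A 6 -> on_hand[A=52 B=41 C=33 D=47 E=15] avail[A=46 B=31 C=33 D=42 E=15] open={R2,R5,R7,R8,R9}
Open reservations: ['R2', 'R5', 'R7', 'R8', 'R9'] -> 5

Answer: 5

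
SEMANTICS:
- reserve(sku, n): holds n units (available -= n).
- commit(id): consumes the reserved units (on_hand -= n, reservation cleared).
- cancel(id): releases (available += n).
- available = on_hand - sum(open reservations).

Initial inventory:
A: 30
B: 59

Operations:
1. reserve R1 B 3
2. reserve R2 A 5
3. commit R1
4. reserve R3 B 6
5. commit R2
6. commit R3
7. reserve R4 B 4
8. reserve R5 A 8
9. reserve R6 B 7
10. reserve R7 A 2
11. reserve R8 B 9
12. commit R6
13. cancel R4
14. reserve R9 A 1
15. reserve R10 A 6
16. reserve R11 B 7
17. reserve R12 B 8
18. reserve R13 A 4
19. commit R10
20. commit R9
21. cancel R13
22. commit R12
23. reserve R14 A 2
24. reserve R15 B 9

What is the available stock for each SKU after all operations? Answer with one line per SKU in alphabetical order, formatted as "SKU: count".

Answer: A: 6
B: 10

Derivation:
Step 1: reserve R1 B 3 -> on_hand[A=30 B=59] avail[A=30 B=56] open={R1}
Step 2: reserve R2 A 5 -> on_hand[A=30 B=59] avail[A=25 B=56] open={R1,R2}
Step 3: commit R1 -> on_hand[A=30 B=56] avail[A=25 B=56] open={R2}
Step 4: reserve R3 B 6 -> on_hand[A=30 B=56] avail[A=25 B=50] open={R2,R3}
Step 5: commit R2 -> on_hand[A=25 B=56] avail[A=25 B=50] open={R3}
Step 6: commit R3 -> on_hand[A=25 B=50] avail[A=25 B=50] open={}
Step 7: reserve R4 B 4 -> on_hand[A=25 B=50] avail[A=25 B=46] open={R4}
Step 8: reserve R5 A 8 -> on_hand[A=25 B=50] avail[A=17 B=46] open={R4,R5}
Step 9: reserve R6 B 7 -> on_hand[A=25 B=50] avail[A=17 B=39] open={R4,R5,R6}
Step 10: reserve R7 A 2 -> on_hand[A=25 B=50] avail[A=15 B=39] open={R4,R5,R6,R7}
Step 11: reserve R8 B 9 -> on_hand[A=25 B=50] avail[A=15 B=30] open={R4,R5,R6,R7,R8}
Step 12: commit R6 -> on_hand[A=25 B=43] avail[A=15 B=30] open={R4,R5,R7,R8}
Step 13: cancel R4 -> on_hand[A=25 B=43] avail[A=15 B=34] open={R5,R7,R8}
Step 14: reserve R9 A 1 -> on_hand[A=25 B=43] avail[A=14 B=34] open={R5,R7,R8,R9}
Step 15: reserve R10 A 6 -> on_hand[A=25 B=43] avail[A=8 B=34] open={R10,R5,R7,R8,R9}
Step 16: reserve R11 B 7 -> on_hand[A=25 B=43] avail[A=8 B=27] open={R10,R11,R5,R7,R8,R9}
Step 17: reserve R12 B 8 -> on_hand[A=25 B=43] avail[A=8 B=19] open={R10,R11,R12,R5,R7,R8,R9}
Step 18: reserve R13 A 4 -> on_hand[A=25 B=43] avail[A=4 B=19] open={R10,R11,R12,R13,R5,R7,R8,R9}
Step 19: commit R10 -> on_hand[A=19 B=43] avail[A=4 B=19] open={R11,R12,R13,R5,R7,R8,R9}
Step 20: commit R9 -> on_hand[A=18 B=43] avail[A=4 B=19] open={R11,R12,R13,R5,R7,R8}
Step 21: cancel R13 -> on_hand[A=18 B=43] avail[A=8 B=19] open={R11,R12,R5,R7,R8}
Step 22: commit R12 -> on_hand[A=18 B=35] avail[A=8 B=19] open={R11,R5,R7,R8}
Step 23: reserve R14 A 2 -> on_hand[A=18 B=35] avail[A=6 B=19] open={R11,R14,R5,R7,R8}
Step 24: reserve R15 B 9 -> on_hand[A=18 B=35] avail[A=6 B=10] open={R11,R14,R15,R5,R7,R8}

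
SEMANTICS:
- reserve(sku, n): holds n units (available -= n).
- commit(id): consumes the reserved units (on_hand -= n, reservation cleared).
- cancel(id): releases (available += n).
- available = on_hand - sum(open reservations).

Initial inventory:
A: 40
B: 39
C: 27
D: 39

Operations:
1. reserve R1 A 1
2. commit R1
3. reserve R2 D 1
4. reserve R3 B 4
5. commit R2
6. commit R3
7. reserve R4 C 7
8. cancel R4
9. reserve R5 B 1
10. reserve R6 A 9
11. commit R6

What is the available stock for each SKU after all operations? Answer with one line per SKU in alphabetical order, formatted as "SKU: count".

Step 1: reserve R1 A 1 -> on_hand[A=40 B=39 C=27 D=39] avail[A=39 B=39 C=27 D=39] open={R1}
Step 2: commit R1 -> on_hand[A=39 B=39 C=27 D=39] avail[A=39 B=39 C=27 D=39] open={}
Step 3: reserve R2 D 1 -> on_hand[A=39 B=39 C=27 D=39] avail[A=39 B=39 C=27 D=38] open={R2}
Step 4: reserve R3 B 4 -> on_hand[A=39 B=39 C=27 D=39] avail[A=39 B=35 C=27 D=38] open={R2,R3}
Step 5: commit R2 -> on_hand[A=39 B=39 C=27 D=38] avail[A=39 B=35 C=27 D=38] open={R3}
Step 6: commit R3 -> on_hand[A=39 B=35 C=27 D=38] avail[A=39 B=35 C=27 D=38] open={}
Step 7: reserve R4 C 7 -> on_hand[A=39 B=35 C=27 D=38] avail[A=39 B=35 C=20 D=38] open={R4}
Step 8: cancel R4 -> on_hand[A=39 B=35 C=27 D=38] avail[A=39 B=35 C=27 D=38] open={}
Step 9: reserve R5 B 1 -> on_hand[A=39 B=35 C=27 D=38] avail[A=39 B=34 C=27 D=38] open={R5}
Step 10: reserve R6 A 9 -> on_hand[A=39 B=35 C=27 D=38] avail[A=30 B=34 C=27 D=38] open={R5,R6}
Step 11: commit R6 -> on_hand[A=30 B=35 C=27 D=38] avail[A=30 B=34 C=27 D=38] open={R5}

Answer: A: 30
B: 34
C: 27
D: 38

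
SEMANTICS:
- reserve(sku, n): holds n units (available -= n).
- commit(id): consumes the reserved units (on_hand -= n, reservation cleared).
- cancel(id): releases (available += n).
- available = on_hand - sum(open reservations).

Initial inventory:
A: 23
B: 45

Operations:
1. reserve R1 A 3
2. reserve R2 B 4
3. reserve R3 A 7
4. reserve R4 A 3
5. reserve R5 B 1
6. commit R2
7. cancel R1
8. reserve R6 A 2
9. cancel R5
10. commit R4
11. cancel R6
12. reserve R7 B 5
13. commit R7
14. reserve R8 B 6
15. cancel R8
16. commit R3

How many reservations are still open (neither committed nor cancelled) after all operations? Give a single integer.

Step 1: reserve R1 A 3 -> on_hand[A=23 B=45] avail[A=20 B=45] open={R1}
Step 2: reserve R2 B 4 -> on_hand[A=23 B=45] avail[A=20 B=41] open={R1,R2}
Step 3: reserve R3 A 7 -> on_hand[A=23 B=45] avail[A=13 B=41] open={R1,R2,R3}
Step 4: reserve R4 A 3 -> on_hand[A=23 B=45] avail[A=10 B=41] open={R1,R2,R3,R4}
Step 5: reserve R5 B 1 -> on_hand[A=23 B=45] avail[A=10 B=40] open={R1,R2,R3,R4,R5}
Step 6: commit R2 -> on_hand[A=23 B=41] avail[A=10 B=40] open={R1,R3,R4,R5}
Step 7: cancel R1 -> on_hand[A=23 B=41] avail[A=13 B=40] open={R3,R4,R5}
Step 8: reserve R6 A 2 -> on_hand[A=23 B=41] avail[A=11 B=40] open={R3,R4,R5,R6}
Step 9: cancel R5 -> on_hand[A=23 B=41] avail[A=11 B=41] open={R3,R4,R6}
Step 10: commit R4 -> on_hand[A=20 B=41] avail[A=11 B=41] open={R3,R6}
Step 11: cancel R6 -> on_hand[A=20 B=41] avail[A=13 B=41] open={R3}
Step 12: reserve R7 B 5 -> on_hand[A=20 B=41] avail[A=13 B=36] open={R3,R7}
Step 13: commit R7 -> on_hand[A=20 B=36] avail[A=13 B=36] open={R3}
Step 14: reserve R8 B 6 -> on_hand[A=20 B=36] avail[A=13 B=30] open={R3,R8}
Step 15: cancel R8 -> on_hand[A=20 B=36] avail[A=13 B=36] open={R3}
Step 16: commit R3 -> on_hand[A=13 B=36] avail[A=13 B=36] open={}
Open reservations: [] -> 0

Answer: 0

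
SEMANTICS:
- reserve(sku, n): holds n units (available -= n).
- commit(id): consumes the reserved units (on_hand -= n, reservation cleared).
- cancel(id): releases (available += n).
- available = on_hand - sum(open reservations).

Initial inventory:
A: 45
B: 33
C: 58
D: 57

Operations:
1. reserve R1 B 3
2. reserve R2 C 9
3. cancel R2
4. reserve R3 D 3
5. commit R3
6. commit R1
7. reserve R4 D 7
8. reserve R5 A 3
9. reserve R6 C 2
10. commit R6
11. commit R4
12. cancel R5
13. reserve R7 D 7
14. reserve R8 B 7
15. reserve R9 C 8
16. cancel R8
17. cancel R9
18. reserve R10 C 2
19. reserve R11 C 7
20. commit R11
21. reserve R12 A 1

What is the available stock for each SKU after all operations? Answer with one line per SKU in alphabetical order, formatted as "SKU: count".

Answer: A: 44
B: 30
C: 47
D: 40

Derivation:
Step 1: reserve R1 B 3 -> on_hand[A=45 B=33 C=58 D=57] avail[A=45 B=30 C=58 D=57] open={R1}
Step 2: reserve R2 C 9 -> on_hand[A=45 B=33 C=58 D=57] avail[A=45 B=30 C=49 D=57] open={R1,R2}
Step 3: cancel R2 -> on_hand[A=45 B=33 C=58 D=57] avail[A=45 B=30 C=58 D=57] open={R1}
Step 4: reserve R3 D 3 -> on_hand[A=45 B=33 C=58 D=57] avail[A=45 B=30 C=58 D=54] open={R1,R3}
Step 5: commit R3 -> on_hand[A=45 B=33 C=58 D=54] avail[A=45 B=30 C=58 D=54] open={R1}
Step 6: commit R1 -> on_hand[A=45 B=30 C=58 D=54] avail[A=45 B=30 C=58 D=54] open={}
Step 7: reserve R4 D 7 -> on_hand[A=45 B=30 C=58 D=54] avail[A=45 B=30 C=58 D=47] open={R4}
Step 8: reserve R5 A 3 -> on_hand[A=45 B=30 C=58 D=54] avail[A=42 B=30 C=58 D=47] open={R4,R5}
Step 9: reserve R6 C 2 -> on_hand[A=45 B=30 C=58 D=54] avail[A=42 B=30 C=56 D=47] open={R4,R5,R6}
Step 10: commit R6 -> on_hand[A=45 B=30 C=56 D=54] avail[A=42 B=30 C=56 D=47] open={R4,R5}
Step 11: commit R4 -> on_hand[A=45 B=30 C=56 D=47] avail[A=42 B=30 C=56 D=47] open={R5}
Step 12: cancel R5 -> on_hand[A=45 B=30 C=56 D=47] avail[A=45 B=30 C=56 D=47] open={}
Step 13: reserve R7 D 7 -> on_hand[A=45 B=30 C=56 D=47] avail[A=45 B=30 C=56 D=40] open={R7}
Step 14: reserve R8 B 7 -> on_hand[A=45 B=30 C=56 D=47] avail[A=45 B=23 C=56 D=40] open={R7,R8}
Step 15: reserve R9 C 8 -> on_hand[A=45 B=30 C=56 D=47] avail[A=45 B=23 C=48 D=40] open={R7,R8,R9}
Step 16: cancel R8 -> on_hand[A=45 B=30 C=56 D=47] avail[A=45 B=30 C=48 D=40] open={R7,R9}
Step 17: cancel R9 -> on_hand[A=45 B=30 C=56 D=47] avail[A=45 B=30 C=56 D=40] open={R7}
Step 18: reserve R10 C 2 -> on_hand[A=45 B=30 C=56 D=47] avail[A=45 B=30 C=54 D=40] open={R10,R7}
Step 19: reserve R11 C 7 -> on_hand[A=45 B=30 C=56 D=47] avail[A=45 B=30 C=47 D=40] open={R10,R11,R7}
Step 20: commit R11 -> on_hand[A=45 B=30 C=49 D=47] avail[A=45 B=30 C=47 D=40] open={R10,R7}
Step 21: reserve R12 A 1 -> on_hand[A=45 B=30 C=49 D=47] avail[A=44 B=30 C=47 D=40] open={R10,R12,R7}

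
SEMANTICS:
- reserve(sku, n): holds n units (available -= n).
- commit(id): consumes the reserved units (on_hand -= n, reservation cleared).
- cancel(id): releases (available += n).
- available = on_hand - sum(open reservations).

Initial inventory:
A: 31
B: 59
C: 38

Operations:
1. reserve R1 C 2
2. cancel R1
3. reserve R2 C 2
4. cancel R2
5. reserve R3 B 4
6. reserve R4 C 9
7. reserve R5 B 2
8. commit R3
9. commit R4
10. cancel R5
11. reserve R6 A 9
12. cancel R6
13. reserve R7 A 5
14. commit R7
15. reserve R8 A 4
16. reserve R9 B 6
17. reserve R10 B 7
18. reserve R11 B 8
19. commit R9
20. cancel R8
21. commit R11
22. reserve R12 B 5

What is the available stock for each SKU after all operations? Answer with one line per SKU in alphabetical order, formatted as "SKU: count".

Answer: A: 26
B: 29
C: 29

Derivation:
Step 1: reserve R1 C 2 -> on_hand[A=31 B=59 C=38] avail[A=31 B=59 C=36] open={R1}
Step 2: cancel R1 -> on_hand[A=31 B=59 C=38] avail[A=31 B=59 C=38] open={}
Step 3: reserve R2 C 2 -> on_hand[A=31 B=59 C=38] avail[A=31 B=59 C=36] open={R2}
Step 4: cancel R2 -> on_hand[A=31 B=59 C=38] avail[A=31 B=59 C=38] open={}
Step 5: reserve R3 B 4 -> on_hand[A=31 B=59 C=38] avail[A=31 B=55 C=38] open={R3}
Step 6: reserve R4 C 9 -> on_hand[A=31 B=59 C=38] avail[A=31 B=55 C=29] open={R3,R4}
Step 7: reserve R5 B 2 -> on_hand[A=31 B=59 C=38] avail[A=31 B=53 C=29] open={R3,R4,R5}
Step 8: commit R3 -> on_hand[A=31 B=55 C=38] avail[A=31 B=53 C=29] open={R4,R5}
Step 9: commit R4 -> on_hand[A=31 B=55 C=29] avail[A=31 B=53 C=29] open={R5}
Step 10: cancel R5 -> on_hand[A=31 B=55 C=29] avail[A=31 B=55 C=29] open={}
Step 11: reserve R6 A 9 -> on_hand[A=31 B=55 C=29] avail[A=22 B=55 C=29] open={R6}
Step 12: cancel R6 -> on_hand[A=31 B=55 C=29] avail[A=31 B=55 C=29] open={}
Step 13: reserve R7 A 5 -> on_hand[A=31 B=55 C=29] avail[A=26 B=55 C=29] open={R7}
Step 14: commit R7 -> on_hand[A=26 B=55 C=29] avail[A=26 B=55 C=29] open={}
Step 15: reserve R8 A 4 -> on_hand[A=26 B=55 C=29] avail[A=22 B=55 C=29] open={R8}
Step 16: reserve R9 B 6 -> on_hand[A=26 B=55 C=29] avail[A=22 B=49 C=29] open={R8,R9}
Step 17: reserve R10 B 7 -> on_hand[A=26 B=55 C=29] avail[A=22 B=42 C=29] open={R10,R8,R9}
Step 18: reserve R11 B 8 -> on_hand[A=26 B=55 C=29] avail[A=22 B=34 C=29] open={R10,R11,R8,R9}
Step 19: commit R9 -> on_hand[A=26 B=49 C=29] avail[A=22 B=34 C=29] open={R10,R11,R8}
Step 20: cancel R8 -> on_hand[A=26 B=49 C=29] avail[A=26 B=34 C=29] open={R10,R11}
Step 21: commit R11 -> on_hand[A=26 B=41 C=29] avail[A=26 B=34 C=29] open={R10}
Step 22: reserve R12 B 5 -> on_hand[A=26 B=41 C=29] avail[A=26 B=29 C=29] open={R10,R12}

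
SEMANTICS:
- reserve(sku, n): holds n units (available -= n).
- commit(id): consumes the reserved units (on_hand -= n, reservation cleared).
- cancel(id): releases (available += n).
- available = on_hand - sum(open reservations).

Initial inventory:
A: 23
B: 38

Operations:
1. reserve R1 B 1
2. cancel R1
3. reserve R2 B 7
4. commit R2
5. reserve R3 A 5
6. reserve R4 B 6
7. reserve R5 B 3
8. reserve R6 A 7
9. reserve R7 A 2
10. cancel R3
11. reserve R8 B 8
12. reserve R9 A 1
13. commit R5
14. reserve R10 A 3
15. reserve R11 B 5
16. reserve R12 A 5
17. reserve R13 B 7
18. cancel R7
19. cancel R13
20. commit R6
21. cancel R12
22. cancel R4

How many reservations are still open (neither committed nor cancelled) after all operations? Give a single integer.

Answer: 4

Derivation:
Step 1: reserve R1 B 1 -> on_hand[A=23 B=38] avail[A=23 B=37] open={R1}
Step 2: cancel R1 -> on_hand[A=23 B=38] avail[A=23 B=38] open={}
Step 3: reserve R2 B 7 -> on_hand[A=23 B=38] avail[A=23 B=31] open={R2}
Step 4: commit R2 -> on_hand[A=23 B=31] avail[A=23 B=31] open={}
Step 5: reserve R3 A 5 -> on_hand[A=23 B=31] avail[A=18 B=31] open={R3}
Step 6: reserve R4 B 6 -> on_hand[A=23 B=31] avail[A=18 B=25] open={R3,R4}
Step 7: reserve R5 B 3 -> on_hand[A=23 B=31] avail[A=18 B=22] open={R3,R4,R5}
Step 8: reserve R6 A 7 -> on_hand[A=23 B=31] avail[A=11 B=22] open={R3,R4,R5,R6}
Step 9: reserve R7 A 2 -> on_hand[A=23 B=31] avail[A=9 B=22] open={R3,R4,R5,R6,R7}
Step 10: cancel R3 -> on_hand[A=23 B=31] avail[A=14 B=22] open={R4,R5,R6,R7}
Step 11: reserve R8 B 8 -> on_hand[A=23 B=31] avail[A=14 B=14] open={R4,R5,R6,R7,R8}
Step 12: reserve R9 A 1 -> on_hand[A=23 B=31] avail[A=13 B=14] open={R4,R5,R6,R7,R8,R9}
Step 13: commit R5 -> on_hand[A=23 B=28] avail[A=13 B=14] open={R4,R6,R7,R8,R9}
Step 14: reserve R10 A 3 -> on_hand[A=23 B=28] avail[A=10 B=14] open={R10,R4,R6,R7,R8,R9}
Step 15: reserve R11 B 5 -> on_hand[A=23 B=28] avail[A=10 B=9] open={R10,R11,R4,R6,R7,R8,R9}
Step 16: reserve R12 A 5 -> on_hand[A=23 B=28] avail[A=5 B=9] open={R10,R11,R12,R4,R6,R7,R8,R9}
Step 17: reserve R13 B 7 -> on_hand[A=23 B=28] avail[A=5 B=2] open={R10,R11,R12,R13,R4,R6,R7,R8,R9}
Step 18: cancel R7 -> on_hand[A=23 B=28] avail[A=7 B=2] open={R10,R11,R12,R13,R4,R6,R8,R9}
Step 19: cancel R13 -> on_hand[A=23 B=28] avail[A=7 B=9] open={R10,R11,R12,R4,R6,R8,R9}
Step 20: commit R6 -> on_hand[A=16 B=28] avail[A=7 B=9] open={R10,R11,R12,R4,R8,R9}
Step 21: cancel R12 -> on_hand[A=16 B=28] avail[A=12 B=9] open={R10,R11,R4,R8,R9}
Step 22: cancel R4 -> on_hand[A=16 B=28] avail[A=12 B=15] open={R10,R11,R8,R9}
Open reservations: ['R10', 'R11', 'R8', 'R9'] -> 4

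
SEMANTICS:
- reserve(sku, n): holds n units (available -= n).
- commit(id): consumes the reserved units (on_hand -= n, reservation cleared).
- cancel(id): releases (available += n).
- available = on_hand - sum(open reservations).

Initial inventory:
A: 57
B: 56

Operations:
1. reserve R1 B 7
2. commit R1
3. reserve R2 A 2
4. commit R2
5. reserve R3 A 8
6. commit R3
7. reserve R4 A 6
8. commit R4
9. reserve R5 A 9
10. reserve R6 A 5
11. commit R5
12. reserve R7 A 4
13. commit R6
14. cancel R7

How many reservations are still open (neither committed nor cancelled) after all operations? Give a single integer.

Answer: 0

Derivation:
Step 1: reserve R1 B 7 -> on_hand[A=57 B=56] avail[A=57 B=49] open={R1}
Step 2: commit R1 -> on_hand[A=57 B=49] avail[A=57 B=49] open={}
Step 3: reserve R2 A 2 -> on_hand[A=57 B=49] avail[A=55 B=49] open={R2}
Step 4: commit R2 -> on_hand[A=55 B=49] avail[A=55 B=49] open={}
Step 5: reserve R3 A 8 -> on_hand[A=55 B=49] avail[A=47 B=49] open={R3}
Step 6: commit R3 -> on_hand[A=47 B=49] avail[A=47 B=49] open={}
Step 7: reserve R4 A 6 -> on_hand[A=47 B=49] avail[A=41 B=49] open={R4}
Step 8: commit R4 -> on_hand[A=41 B=49] avail[A=41 B=49] open={}
Step 9: reserve R5 A 9 -> on_hand[A=41 B=49] avail[A=32 B=49] open={R5}
Step 10: reserve R6 A 5 -> on_hand[A=41 B=49] avail[A=27 B=49] open={R5,R6}
Step 11: commit R5 -> on_hand[A=32 B=49] avail[A=27 B=49] open={R6}
Step 12: reserve R7 A 4 -> on_hand[A=32 B=49] avail[A=23 B=49] open={R6,R7}
Step 13: commit R6 -> on_hand[A=27 B=49] avail[A=23 B=49] open={R7}
Step 14: cancel R7 -> on_hand[A=27 B=49] avail[A=27 B=49] open={}
Open reservations: [] -> 0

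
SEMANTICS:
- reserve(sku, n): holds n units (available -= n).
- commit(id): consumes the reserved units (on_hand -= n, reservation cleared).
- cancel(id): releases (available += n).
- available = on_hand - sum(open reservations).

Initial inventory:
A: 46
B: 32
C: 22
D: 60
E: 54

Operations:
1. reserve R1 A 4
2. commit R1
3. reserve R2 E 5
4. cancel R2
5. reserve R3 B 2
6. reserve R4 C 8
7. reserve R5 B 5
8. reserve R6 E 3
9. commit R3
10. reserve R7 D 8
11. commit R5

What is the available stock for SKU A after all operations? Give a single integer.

Answer: 42

Derivation:
Step 1: reserve R1 A 4 -> on_hand[A=46 B=32 C=22 D=60 E=54] avail[A=42 B=32 C=22 D=60 E=54] open={R1}
Step 2: commit R1 -> on_hand[A=42 B=32 C=22 D=60 E=54] avail[A=42 B=32 C=22 D=60 E=54] open={}
Step 3: reserve R2 E 5 -> on_hand[A=42 B=32 C=22 D=60 E=54] avail[A=42 B=32 C=22 D=60 E=49] open={R2}
Step 4: cancel R2 -> on_hand[A=42 B=32 C=22 D=60 E=54] avail[A=42 B=32 C=22 D=60 E=54] open={}
Step 5: reserve R3 B 2 -> on_hand[A=42 B=32 C=22 D=60 E=54] avail[A=42 B=30 C=22 D=60 E=54] open={R3}
Step 6: reserve R4 C 8 -> on_hand[A=42 B=32 C=22 D=60 E=54] avail[A=42 B=30 C=14 D=60 E=54] open={R3,R4}
Step 7: reserve R5 B 5 -> on_hand[A=42 B=32 C=22 D=60 E=54] avail[A=42 B=25 C=14 D=60 E=54] open={R3,R4,R5}
Step 8: reserve R6 E 3 -> on_hand[A=42 B=32 C=22 D=60 E=54] avail[A=42 B=25 C=14 D=60 E=51] open={R3,R4,R5,R6}
Step 9: commit R3 -> on_hand[A=42 B=30 C=22 D=60 E=54] avail[A=42 B=25 C=14 D=60 E=51] open={R4,R5,R6}
Step 10: reserve R7 D 8 -> on_hand[A=42 B=30 C=22 D=60 E=54] avail[A=42 B=25 C=14 D=52 E=51] open={R4,R5,R6,R7}
Step 11: commit R5 -> on_hand[A=42 B=25 C=22 D=60 E=54] avail[A=42 B=25 C=14 D=52 E=51] open={R4,R6,R7}
Final available[A] = 42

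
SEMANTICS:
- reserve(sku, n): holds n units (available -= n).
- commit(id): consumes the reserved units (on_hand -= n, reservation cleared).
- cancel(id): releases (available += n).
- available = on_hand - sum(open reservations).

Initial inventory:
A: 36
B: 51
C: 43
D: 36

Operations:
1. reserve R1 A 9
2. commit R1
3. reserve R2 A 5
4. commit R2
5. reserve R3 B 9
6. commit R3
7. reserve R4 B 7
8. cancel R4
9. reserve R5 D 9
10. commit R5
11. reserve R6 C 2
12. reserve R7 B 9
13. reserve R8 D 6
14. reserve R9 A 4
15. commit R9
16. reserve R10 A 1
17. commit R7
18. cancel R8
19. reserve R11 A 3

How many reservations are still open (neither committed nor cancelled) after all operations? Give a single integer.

Step 1: reserve R1 A 9 -> on_hand[A=36 B=51 C=43 D=36] avail[A=27 B=51 C=43 D=36] open={R1}
Step 2: commit R1 -> on_hand[A=27 B=51 C=43 D=36] avail[A=27 B=51 C=43 D=36] open={}
Step 3: reserve R2 A 5 -> on_hand[A=27 B=51 C=43 D=36] avail[A=22 B=51 C=43 D=36] open={R2}
Step 4: commit R2 -> on_hand[A=22 B=51 C=43 D=36] avail[A=22 B=51 C=43 D=36] open={}
Step 5: reserve R3 B 9 -> on_hand[A=22 B=51 C=43 D=36] avail[A=22 B=42 C=43 D=36] open={R3}
Step 6: commit R3 -> on_hand[A=22 B=42 C=43 D=36] avail[A=22 B=42 C=43 D=36] open={}
Step 7: reserve R4 B 7 -> on_hand[A=22 B=42 C=43 D=36] avail[A=22 B=35 C=43 D=36] open={R4}
Step 8: cancel R4 -> on_hand[A=22 B=42 C=43 D=36] avail[A=22 B=42 C=43 D=36] open={}
Step 9: reserve R5 D 9 -> on_hand[A=22 B=42 C=43 D=36] avail[A=22 B=42 C=43 D=27] open={R5}
Step 10: commit R5 -> on_hand[A=22 B=42 C=43 D=27] avail[A=22 B=42 C=43 D=27] open={}
Step 11: reserve R6 C 2 -> on_hand[A=22 B=42 C=43 D=27] avail[A=22 B=42 C=41 D=27] open={R6}
Step 12: reserve R7 B 9 -> on_hand[A=22 B=42 C=43 D=27] avail[A=22 B=33 C=41 D=27] open={R6,R7}
Step 13: reserve R8 D 6 -> on_hand[A=22 B=42 C=43 D=27] avail[A=22 B=33 C=41 D=21] open={R6,R7,R8}
Step 14: reserve R9 A 4 -> on_hand[A=22 B=42 C=43 D=27] avail[A=18 B=33 C=41 D=21] open={R6,R7,R8,R9}
Step 15: commit R9 -> on_hand[A=18 B=42 C=43 D=27] avail[A=18 B=33 C=41 D=21] open={R6,R7,R8}
Step 16: reserve R10 A 1 -> on_hand[A=18 B=42 C=43 D=27] avail[A=17 B=33 C=41 D=21] open={R10,R6,R7,R8}
Step 17: commit R7 -> on_hand[A=18 B=33 C=43 D=27] avail[A=17 B=33 C=41 D=21] open={R10,R6,R8}
Step 18: cancel R8 -> on_hand[A=18 B=33 C=43 D=27] avail[A=17 B=33 C=41 D=27] open={R10,R6}
Step 19: reserve R11 A 3 -> on_hand[A=18 B=33 C=43 D=27] avail[A=14 B=33 C=41 D=27] open={R10,R11,R6}
Open reservations: ['R10', 'R11', 'R6'] -> 3

Answer: 3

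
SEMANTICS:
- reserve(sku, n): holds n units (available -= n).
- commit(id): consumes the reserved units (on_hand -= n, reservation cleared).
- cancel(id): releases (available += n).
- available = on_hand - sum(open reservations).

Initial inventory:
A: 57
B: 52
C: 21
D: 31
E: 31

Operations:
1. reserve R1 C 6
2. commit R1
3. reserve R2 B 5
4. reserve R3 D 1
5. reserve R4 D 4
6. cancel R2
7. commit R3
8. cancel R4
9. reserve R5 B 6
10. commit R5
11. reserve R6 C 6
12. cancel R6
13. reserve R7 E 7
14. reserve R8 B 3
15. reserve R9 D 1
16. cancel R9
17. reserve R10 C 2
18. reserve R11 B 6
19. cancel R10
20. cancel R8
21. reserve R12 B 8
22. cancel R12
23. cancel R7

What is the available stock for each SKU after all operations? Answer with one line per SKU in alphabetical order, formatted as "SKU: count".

Answer: A: 57
B: 40
C: 15
D: 30
E: 31

Derivation:
Step 1: reserve R1 C 6 -> on_hand[A=57 B=52 C=21 D=31 E=31] avail[A=57 B=52 C=15 D=31 E=31] open={R1}
Step 2: commit R1 -> on_hand[A=57 B=52 C=15 D=31 E=31] avail[A=57 B=52 C=15 D=31 E=31] open={}
Step 3: reserve R2 B 5 -> on_hand[A=57 B=52 C=15 D=31 E=31] avail[A=57 B=47 C=15 D=31 E=31] open={R2}
Step 4: reserve R3 D 1 -> on_hand[A=57 B=52 C=15 D=31 E=31] avail[A=57 B=47 C=15 D=30 E=31] open={R2,R3}
Step 5: reserve R4 D 4 -> on_hand[A=57 B=52 C=15 D=31 E=31] avail[A=57 B=47 C=15 D=26 E=31] open={R2,R3,R4}
Step 6: cancel R2 -> on_hand[A=57 B=52 C=15 D=31 E=31] avail[A=57 B=52 C=15 D=26 E=31] open={R3,R4}
Step 7: commit R3 -> on_hand[A=57 B=52 C=15 D=30 E=31] avail[A=57 B=52 C=15 D=26 E=31] open={R4}
Step 8: cancel R4 -> on_hand[A=57 B=52 C=15 D=30 E=31] avail[A=57 B=52 C=15 D=30 E=31] open={}
Step 9: reserve R5 B 6 -> on_hand[A=57 B=52 C=15 D=30 E=31] avail[A=57 B=46 C=15 D=30 E=31] open={R5}
Step 10: commit R5 -> on_hand[A=57 B=46 C=15 D=30 E=31] avail[A=57 B=46 C=15 D=30 E=31] open={}
Step 11: reserve R6 C 6 -> on_hand[A=57 B=46 C=15 D=30 E=31] avail[A=57 B=46 C=9 D=30 E=31] open={R6}
Step 12: cancel R6 -> on_hand[A=57 B=46 C=15 D=30 E=31] avail[A=57 B=46 C=15 D=30 E=31] open={}
Step 13: reserve R7 E 7 -> on_hand[A=57 B=46 C=15 D=30 E=31] avail[A=57 B=46 C=15 D=30 E=24] open={R7}
Step 14: reserve R8 B 3 -> on_hand[A=57 B=46 C=15 D=30 E=31] avail[A=57 B=43 C=15 D=30 E=24] open={R7,R8}
Step 15: reserve R9 D 1 -> on_hand[A=57 B=46 C=15 D=30 E=31] avail[A=57 B=43 C=15 D=29 E=24] open={R7,R8,R9}
Step 16: cancel R9 -> on_hand[A=57 B=46 C=15 D=30 E=31] avail[A=57 B=43 C=15 D=30 E=24] open={R7,R8}
Step 17: reserve R10 C 2 -> on_hand[A=57 B=46 C=15 D=30 E=31] avail[A=57 B=43 C=13 D=30 E=24] open={R10,R7,R8}
Step 18: reserve R11 B 6 -> on_hand[A=57 B=46 C=15 D=30 E=31] avail[A=57 B=37 C=13 D=30 E=24] open={R10,R11,R7,R8}
Step 19: cancel R10 -> on_hand[A=57 B=46 C=15 D=30 E=31] avail[A=57 B=37 C=15 D=30 E=24] open={R11,R7,R8}
Step 20: cancel R8 -> on_hand[A=57 B=46 C=15 D=30 E=31] avail[A=57 B=40 C=15 D=30 E=24] open={R11,R7}
Step 21: reserve R12 B 8 -> on_hand[A=57 B=46 C=15 D=30 E=31] avail[A=57 B=32 C=15 D=30 E=24] open={R11,R12,R7}
Step 22: cancel R12 -> on_hand[A=57 B=46 C=15 D=30 E=31] avail[A=57 B=40 C=15 D=30 E=24] open={R11,R7}
Step 23: cancel R7 -> on_hand[A=57 B=46 C=15 D=30 E=31] avail[A=57 B=40 C=15 D=30 E=31] open={R11}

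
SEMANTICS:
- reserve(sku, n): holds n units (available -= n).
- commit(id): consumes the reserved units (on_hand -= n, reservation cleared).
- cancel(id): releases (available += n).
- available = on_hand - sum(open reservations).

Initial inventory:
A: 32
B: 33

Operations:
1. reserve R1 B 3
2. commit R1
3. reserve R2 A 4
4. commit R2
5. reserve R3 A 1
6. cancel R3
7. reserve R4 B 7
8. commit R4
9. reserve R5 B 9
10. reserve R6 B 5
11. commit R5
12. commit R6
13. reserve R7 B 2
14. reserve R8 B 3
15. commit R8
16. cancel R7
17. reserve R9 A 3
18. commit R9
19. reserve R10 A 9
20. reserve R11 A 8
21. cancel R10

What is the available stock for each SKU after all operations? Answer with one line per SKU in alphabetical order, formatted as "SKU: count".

Answer: A: 17
B: 6

Derivation:
Step 1: reserve R1 B 3 -> on_hand[A=32 B=33] avail[A=32 B=30] open={R1}
Step 2: commit R1 -> on_hand[A=32 B=30] avail[A=32 B=30] open={}
Step 3: reserve R2 A 4 -> on_hand[A=32 B=30] avail[A=28 B=30] open={R2}
Step 4: commit R2 -> on_hand[A=28 B=30] avail[A=28 B=30] open={}
Step 5: reserve R3 A 1 -> on_hand[A=28 B=30] avail[A=27 B=30] open={R3}
Step 6: cancel R3 -> on_hand[A=28 B=30] avail[A=28 B=30] open={}
Step 7: reserve R4 B 7 -> on_hand[A=28 B=30] avail[A=28 B=23] open={R4}
Step 8: commit R4 -> on_hand[A=28 B=23] avail[A=28 B=23] open={}
Step 9: reserve R5 B 9 -> on_hand[A=28 B=23] avail[A=28 B=14] open={R5}
Step 10: reserve R6 B 5 -> on_hand[A=28 B=23] avail[A=28 B=9] open={R5,R6}
Step 11: commit R5 -> on_hand[A=28 B=14] avail[A=28 B=9] open={R6}
Step 12: commit R6 -> on_hand[A=28 B=9] avail[A=28 B=9] open={}
Step 13: reserve R7 B 2 -> on_hand[A=28 B=9] avail[A=28 B=7] open={R7}
Step 14: reserve R8 B 3 -> on_hand[A=28 B=9] avail[A=28 B=4] open={R7,R8}
Step 15: commit R8 -> on_hand[A=28 B=6] avail[A=28 B=4] open={R7}
Step 16: cancel R7 -> on_hand[A=28 B=6] avail[A=28 B=6] open={}
Step 17: reserve R9 A 3 -> on_hand[A=28 B=6] avail[A=25 B=6] open={R9}
Step 18: commit R9 -> on_hand[A=25 B=6] avail[A=25 B=6] open={}
Step 19: reserve R10 A 9 -> on_hand[A=25 B=6] avail[A=16 B=6] open={R10}
Step 20: reserve R11 A 8 -> on_hand[A=25 B=6] avail[A=8 B=6] open={R10,R11}
Step 21: cancel R10 -> on_hand[A=25 B=6] avail[A=17 B=6] open={R11}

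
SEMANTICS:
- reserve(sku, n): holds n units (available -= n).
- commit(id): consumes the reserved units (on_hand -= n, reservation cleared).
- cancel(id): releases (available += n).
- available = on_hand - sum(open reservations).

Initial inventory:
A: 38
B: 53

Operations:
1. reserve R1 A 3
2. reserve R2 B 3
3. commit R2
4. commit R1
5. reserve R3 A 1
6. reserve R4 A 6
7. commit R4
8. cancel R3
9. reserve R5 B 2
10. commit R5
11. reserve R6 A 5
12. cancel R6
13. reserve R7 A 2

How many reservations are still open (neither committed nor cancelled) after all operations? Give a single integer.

Answer: 1

Derivation:
Step 1: reserve R1 A 3 -> on_hand[A=38 B=53] avail[A=35 B=53] open={R1}
Step 2: reserve R2 B 3 -> on_hand[A=38 B=53] avail[A=35 B=50] open={R1,R2}
Step 3: commit R2 -> on_hand[A=38 B=50] avail[A=35 B=50] open={R1}
Step 4: commit R1 -> on_hand[A=35 B=50] avail[A=35 B=50] open={}
Step 5: reserve R3 A 1 -> on_hand[A=35 B=50] avail[A=34 B=50] open={R3}
Step 6: reserve R4 A 6 -> on_hand[A=35 B=50] avail[A=28 B=50] open={R3,R4}
Step 7: commit R4 -> on_hand[A=29 B=50] avail[A=28 B=50] open={R3}
Step 8: cancel R3 -> on_hand[A=29 B=50] avail[A=29 B=50] open={}
Step 9: reserve R5 B 2 -> on_hand[A=29 B=50] avail[A=29 B=48] open={R5}
Step 10: commit R5 -> on_hand[A=29 B=48] avail[A=29 B=48] open={}
Step 11: reserve R6 A 5 -> on_hand[A=29 B=48] avail[A=24 B=48] open={R6}
Step 12: cancel R6 -> on_hand[A=29 B=48] avail[A=29 B=48] open={}
Step 13: reserve R7 A 2 -> on_hand[A=29 B=48] avail[A=27 B=48] open={R7}
Open reservations: ['R7'] -> 1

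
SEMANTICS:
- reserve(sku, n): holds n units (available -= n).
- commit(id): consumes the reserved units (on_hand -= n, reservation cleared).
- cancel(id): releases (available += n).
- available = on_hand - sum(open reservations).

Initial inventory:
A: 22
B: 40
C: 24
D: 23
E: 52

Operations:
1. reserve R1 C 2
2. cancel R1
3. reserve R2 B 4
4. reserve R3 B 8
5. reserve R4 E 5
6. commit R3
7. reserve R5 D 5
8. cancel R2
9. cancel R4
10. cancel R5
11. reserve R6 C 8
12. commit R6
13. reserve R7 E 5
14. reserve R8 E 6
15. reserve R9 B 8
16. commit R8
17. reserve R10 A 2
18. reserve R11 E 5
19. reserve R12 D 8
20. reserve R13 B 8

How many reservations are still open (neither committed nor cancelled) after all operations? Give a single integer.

Step 1: reserve R1 C 2 -> on_hand[A=22 B=40 C=24 D=23 E=52] avail[A=22 B=40 C=22 D=23 E=52] open={R1}
Step 2: cancel R1 -> on_hand[A=22 B=40 C=24 D=23 E=52] avail[A=22 B=40 C=24 D=23 E=52] open={}
Step 3: reserve R2 B 4 -> on_hand[A=22 B=40 C=24 D=23 E=52] avail[A=22 B=36 C=24 D=23 E=52] open={R2}
Step 4: reserve R3 B 8 -> on_hand[A=22 B=40 C=24 D=23 E=52] avail[A=22 B=28 C=24 D=23 E=52] open={R2,R3}
Step 5: reserve R4 E 5 -> on_hand[A=22 B=40 C=24 D=23 E=52] avail[A=22 B=28 C=24 D=23 E=47] open={R2,R3,R4}
Step 6: commit R3 -> on_hand[A=22 B=32 C=24 D=23 E=52] avail[A=22 B=28 C=24 D=23 E=47] open={R2,R4}
Step 7: reserve R5 D 5 -> on_hand[A=22 B=32 C=24 D=23 E=52] avail[A=22 B=28 C=24 D=18 E=47] open={R2,R4,R5}
Step 8: cancel R2 -> on_hand[A=22 B=32 C=24 D=23 E=52] avail[A=22 B=32 C=24 D=18 E=47] open={R4,R5}
Step 9: cancel R4 -> on_hand[A=22 B=32 C=24 D=23 E=52] avail[A=22 B=32 C=24 D=18 E=52] open={R5}
Step 10: cancel R5 -> on_hand[A=22 B=32 C=24 D=23 E=52] avail[A=22 B=32 C=24 D=23 E=52] open={}
Step 11: reserve R6 C 8 -> on_hand[A=22 B=32 C=24 D=23 E=52] avail[A=22 B=32 C=16 D=23 E=52] open={R6}
Step 12: commit R6 -> on_hand[A=22 B=32 C=16 D=23 E=52] avail[A=22 B=32 C=16 D=23 E=52] open={}
Step 13: reserve R7 E 5 -> on_hand[A=22 B=32 C=16 D=23 E=52] avail[A=22 B=32 C=16 D=23 E=47] open={R7}
Step 14: reserve R8 E 6 -> on_hand[A=22 B=32 C=16 D=23 E=52] avail[A=22 B=32 C=16 D=23 E=41] open={R7,R8}
Step 15: reserve R9 B 8 -> on_hand[A=22 B=32 C=16 D=23 E=52] avail[A=22 B=24 C=16 D=23 E=41] open={R7,R8,R9}
Step 16: commit R8 -> on_hand[A=22 B=32 C=16 D=23 E=46] avail[A=22 B=24 C=16 D=23 E=41] open={R7,R9}
Step 17: reserve R10 A 2 -> on_hand[A=22 B=32 C=16 D=23 E=46] avail[A=20 B=24 C=16 D=23 E=41] open={R10,R7,R9}
Step 18: reserve R11 E 5 -> on_hand[A=22 B=32 C=16 D=23 E=46] avail[A=20 B=24 C=16 D=23 E=36] open={R10,R11,R7,R9}
Step 19: reserve R12 D 8 -> on_hand[A=22 B=32 C=16 D=23 E=46] avail[A=20 B=24 C=16 D=15 E=36] open={R10,R11,R12,R7,R9}
Step 20: reserve R13 B 8 -> on_hand[A=22 B=32 C=16 D=23 E=46] avail[A=20 B=16 C=16 D=15 E=36] open={R10,R11,R12,R13,R7,R9}
Open reservations: ['R10', 'R11', 'R12', 'R13', 'R7', 'R9'] -> 6

Answer: 6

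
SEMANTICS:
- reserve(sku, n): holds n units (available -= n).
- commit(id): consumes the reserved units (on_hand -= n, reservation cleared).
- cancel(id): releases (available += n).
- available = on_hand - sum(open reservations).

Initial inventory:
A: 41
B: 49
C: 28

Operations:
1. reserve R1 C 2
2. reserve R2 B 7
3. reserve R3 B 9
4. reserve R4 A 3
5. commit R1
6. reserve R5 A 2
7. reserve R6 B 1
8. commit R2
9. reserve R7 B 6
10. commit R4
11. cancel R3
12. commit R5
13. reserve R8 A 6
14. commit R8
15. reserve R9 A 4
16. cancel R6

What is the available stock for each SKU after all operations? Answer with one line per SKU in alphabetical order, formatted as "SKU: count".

Step 1: reserve R1 C 2 -> on_hand[A=41 B=49 C=28] avail[A=41 B=49 C=26] open={R1}
Step 2: reserve R2 B 7 -> on_hand[A=41 B=49 C=28] avail[A=41 B=42 C=26] open={R1,R2}
Step 3: reserve R3 B 9 -> on_hand[A=41 B=49 C=28] avail[A=41 B=33 C=26] open={R1,R2,R3}
Step 4: reserve R4 A 3 -> on_hand[A=41 B=49 C=28] avail[A=38 B=33 C=26] open={R1,R2,R3,R4}
Step 5: commit R1 -> on_hand[A=41 B=49 C=26] avail[A=38 B=33 C=26] open={R2,R3,R4}
Step 6: reserve R5 A 2 -> on_hand[A=41 B=49 C=26] avail[A=36 B=33 C=26] open={R2,R3,R4,R5}
Step 7: reserve R6 B 1 -> on_hand[A=41 B=49 C=26] avail[A=36 B=32 C=26] open={R2,R3,R4,R5,R6}
Step 8: commit R2 -> on_hand[A=41 B=42 C=26] avail[A=36 B=32 C=26] open={R3,R4,R5,R6}
Step 9: reserve R7 B 6 -> on_hand[A=41 B=42 C=26] avail[A=36 B=26 C=26] open={R3,R4,R5,R6,R7}
Step 10: commit R4 -> on_hand[A=38 B=42 C=26] avail[A=36 B=26 C=26] open={R3,R5,R6,R7}
Step 11: cancel R3 -> on_hand[A=38 B=42 C=26] avail[A=36 B=35 C=26] open={R5,R6,R7}
Step 12: commit R5 -> on_hand[A=36 B=42 C=26] avail[A=36 B=35 C=26] open={R6,R7}
Step 13: reserve R8 A 6 -> on_hand[A=36 B=42 C=26] avail[A=30 B=35 C=26] open={R6,R7,R8}
Step 14: commit R8 -> on_hand[A=30 B=42 C=26] avail[A=30 B=35 C=26] open={R6,R7}
Step 15: reserve R9 A 4 -> on_hand[A=30 B=42 C=26] avail[A=26 B=35 C=26] open={R6,R7,R9}
Step 16: cancel R6 -> on_hand[A=30 B=42 C=26] avail[A=26 B=36 C=26] open={R7,R9}

Answer: A: 26
B: 36
C: 26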